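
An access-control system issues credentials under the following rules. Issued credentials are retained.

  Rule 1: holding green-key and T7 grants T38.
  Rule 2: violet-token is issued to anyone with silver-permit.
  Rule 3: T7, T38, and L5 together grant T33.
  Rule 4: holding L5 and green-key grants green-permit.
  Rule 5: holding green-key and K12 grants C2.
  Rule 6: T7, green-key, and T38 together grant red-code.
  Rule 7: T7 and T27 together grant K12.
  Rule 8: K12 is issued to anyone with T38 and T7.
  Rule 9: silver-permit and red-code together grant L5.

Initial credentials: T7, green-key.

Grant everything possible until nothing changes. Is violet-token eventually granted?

No

violet-token would need silver-permit (Rule 2), but silver-permit is never granted.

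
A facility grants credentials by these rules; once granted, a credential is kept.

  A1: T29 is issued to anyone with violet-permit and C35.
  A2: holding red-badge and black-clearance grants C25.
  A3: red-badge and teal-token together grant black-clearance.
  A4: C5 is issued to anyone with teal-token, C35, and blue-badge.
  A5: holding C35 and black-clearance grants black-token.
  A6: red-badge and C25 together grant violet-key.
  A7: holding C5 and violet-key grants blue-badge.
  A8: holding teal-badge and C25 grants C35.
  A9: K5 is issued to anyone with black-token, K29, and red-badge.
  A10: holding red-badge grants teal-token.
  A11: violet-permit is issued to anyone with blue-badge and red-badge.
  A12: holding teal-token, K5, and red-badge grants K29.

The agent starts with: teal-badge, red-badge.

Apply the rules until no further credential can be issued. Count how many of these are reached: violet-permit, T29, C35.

Holding red-badge grants teal-token (A10).
Holding red-badge and teal-token grants black-clearance (A3).
Holding red-badge and black-clearance grants C25 (A2).
Holding teal-badge and C25 grants C35 (A8).
violet-permit would need blue-badge and red-badge (A11), but blue-badge is never granted.
T29 would need violet-permit and C35 (A1), but violet-permit is never granted.
C35: reached.
Reached: C35 — 1 of the 3.

1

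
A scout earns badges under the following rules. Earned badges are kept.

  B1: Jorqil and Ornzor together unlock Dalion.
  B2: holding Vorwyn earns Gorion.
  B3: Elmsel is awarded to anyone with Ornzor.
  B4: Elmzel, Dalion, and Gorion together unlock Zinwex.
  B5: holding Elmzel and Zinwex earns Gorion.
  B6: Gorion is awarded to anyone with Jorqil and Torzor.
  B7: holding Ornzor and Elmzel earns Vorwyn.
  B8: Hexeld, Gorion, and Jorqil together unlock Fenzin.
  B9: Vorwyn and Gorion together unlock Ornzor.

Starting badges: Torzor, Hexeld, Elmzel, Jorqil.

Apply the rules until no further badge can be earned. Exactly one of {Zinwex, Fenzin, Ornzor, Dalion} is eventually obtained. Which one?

Fenzin

With Jorqil and Torzor, Gorion is earned (B6).
With Hexeld, Gorion, and Jorqil, Fenzin is earned (B8).
Dalion would need Jorqil and Ornzor (B1), but Ornzor is never earned. Zinwex would need Elmzel, Dalion, and Gorion (B4), but Dalion is never earned. Ornzor would need Vorwyn and Gorion (B9), but Vorwyn is never earned.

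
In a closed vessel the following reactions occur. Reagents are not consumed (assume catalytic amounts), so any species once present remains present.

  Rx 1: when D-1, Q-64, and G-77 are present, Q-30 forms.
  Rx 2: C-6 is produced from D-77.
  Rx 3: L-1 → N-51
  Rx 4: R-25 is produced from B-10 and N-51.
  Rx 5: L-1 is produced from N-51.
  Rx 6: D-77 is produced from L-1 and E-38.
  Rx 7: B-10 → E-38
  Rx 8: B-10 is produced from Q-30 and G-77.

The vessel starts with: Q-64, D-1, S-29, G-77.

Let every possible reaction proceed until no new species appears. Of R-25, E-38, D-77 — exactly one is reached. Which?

D-1, Q-64, and G-77 present → Q-30 forms (Rx 1).
Q-30 and G-77 present → B-10 forms (Rx 8).
B-10 present → E-38 forms (Rx 7).
R-25 would need B-10 and N-51 (Rx 4), but N-51 never forms. D-77 would need L-1 and E-38 (Rx 6), but L-1 never forms.

E-38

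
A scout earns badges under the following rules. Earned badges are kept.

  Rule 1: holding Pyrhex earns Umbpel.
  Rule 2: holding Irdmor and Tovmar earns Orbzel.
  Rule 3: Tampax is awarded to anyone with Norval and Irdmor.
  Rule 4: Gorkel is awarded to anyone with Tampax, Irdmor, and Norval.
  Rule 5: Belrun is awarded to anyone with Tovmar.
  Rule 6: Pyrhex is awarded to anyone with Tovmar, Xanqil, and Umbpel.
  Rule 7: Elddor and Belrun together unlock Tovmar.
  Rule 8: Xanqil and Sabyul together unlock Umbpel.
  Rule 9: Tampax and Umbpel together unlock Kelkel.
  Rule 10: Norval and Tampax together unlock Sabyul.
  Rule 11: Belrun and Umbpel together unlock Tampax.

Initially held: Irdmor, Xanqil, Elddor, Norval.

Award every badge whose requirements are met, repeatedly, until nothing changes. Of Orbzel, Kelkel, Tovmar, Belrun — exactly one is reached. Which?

With Norval and Irdmor, Tampax is earned (Rule 3).
With Norval and Tampax, Sabyul is earned (Rule 10).
With Xanqil and Sabyul, Umbpel is earned (Rule 8).
With Tampax and Umbpel, Kelkel is earned (Rule 9).
Tovmar would need Elddor and Belrun (Rule 7), but Belrun is never earned. Belrun would need Tovmar (Rule 5), but Tovmar is never earned. Orbzel would need Irdmor and Tovmar (Rule 2), but Tovmar is never earned.

Kelkel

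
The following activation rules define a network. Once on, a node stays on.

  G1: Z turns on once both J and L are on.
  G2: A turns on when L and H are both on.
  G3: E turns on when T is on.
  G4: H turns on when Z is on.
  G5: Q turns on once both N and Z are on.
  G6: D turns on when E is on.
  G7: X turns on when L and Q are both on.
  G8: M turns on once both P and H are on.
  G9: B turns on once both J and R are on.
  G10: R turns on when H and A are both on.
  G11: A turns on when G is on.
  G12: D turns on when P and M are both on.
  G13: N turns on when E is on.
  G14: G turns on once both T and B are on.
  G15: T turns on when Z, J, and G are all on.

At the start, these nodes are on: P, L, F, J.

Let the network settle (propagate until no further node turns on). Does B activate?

Yes

J and L are on, so Z turns on (G1).
Z is on, so H turns on (G4).
G2: L and H on → A on.
H and A are on, so R turns on (G10).
G9: J and R on → B on.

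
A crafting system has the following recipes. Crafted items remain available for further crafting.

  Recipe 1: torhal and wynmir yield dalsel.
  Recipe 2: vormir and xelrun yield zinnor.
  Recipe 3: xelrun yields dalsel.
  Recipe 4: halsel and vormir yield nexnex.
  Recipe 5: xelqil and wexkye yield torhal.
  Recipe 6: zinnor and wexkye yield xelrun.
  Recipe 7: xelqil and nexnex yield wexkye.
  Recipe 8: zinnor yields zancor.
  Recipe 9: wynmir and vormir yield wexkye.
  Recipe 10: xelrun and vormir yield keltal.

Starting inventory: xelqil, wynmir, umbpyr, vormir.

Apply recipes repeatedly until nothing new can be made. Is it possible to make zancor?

No

zancor would need zinnor (Recipe 8), but zinnor is never obtained.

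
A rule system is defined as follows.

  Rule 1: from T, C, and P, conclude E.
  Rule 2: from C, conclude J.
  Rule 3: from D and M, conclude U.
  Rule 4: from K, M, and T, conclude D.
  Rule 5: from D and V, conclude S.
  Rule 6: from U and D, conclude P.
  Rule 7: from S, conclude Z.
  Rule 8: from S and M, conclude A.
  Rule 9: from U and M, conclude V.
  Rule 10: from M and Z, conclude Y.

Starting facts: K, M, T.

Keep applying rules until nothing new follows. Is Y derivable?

Yes

K, M, and T hold, so D follows (Rule 4).
From D and M, Rule 3 gives U.
U and M hold, so V follows (Rule 9).
From D and V, Rule 5 gives S.
S holds, so Z follows (Rule 7).
From M and Z, Rule 10 gives Y.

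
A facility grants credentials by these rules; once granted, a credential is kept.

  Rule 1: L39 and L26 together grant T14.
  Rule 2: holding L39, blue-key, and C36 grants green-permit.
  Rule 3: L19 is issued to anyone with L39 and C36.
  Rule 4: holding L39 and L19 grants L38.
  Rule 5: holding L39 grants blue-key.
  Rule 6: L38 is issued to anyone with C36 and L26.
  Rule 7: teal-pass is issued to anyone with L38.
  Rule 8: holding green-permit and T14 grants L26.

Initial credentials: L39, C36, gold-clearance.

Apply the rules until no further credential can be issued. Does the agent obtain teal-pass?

Yes

Holding L39 and C36 grants L19 (Rule 3).
Holding L39 and L19 grants L38 (Rule 4).
Holding L38 grants teal-pass (Rule 7).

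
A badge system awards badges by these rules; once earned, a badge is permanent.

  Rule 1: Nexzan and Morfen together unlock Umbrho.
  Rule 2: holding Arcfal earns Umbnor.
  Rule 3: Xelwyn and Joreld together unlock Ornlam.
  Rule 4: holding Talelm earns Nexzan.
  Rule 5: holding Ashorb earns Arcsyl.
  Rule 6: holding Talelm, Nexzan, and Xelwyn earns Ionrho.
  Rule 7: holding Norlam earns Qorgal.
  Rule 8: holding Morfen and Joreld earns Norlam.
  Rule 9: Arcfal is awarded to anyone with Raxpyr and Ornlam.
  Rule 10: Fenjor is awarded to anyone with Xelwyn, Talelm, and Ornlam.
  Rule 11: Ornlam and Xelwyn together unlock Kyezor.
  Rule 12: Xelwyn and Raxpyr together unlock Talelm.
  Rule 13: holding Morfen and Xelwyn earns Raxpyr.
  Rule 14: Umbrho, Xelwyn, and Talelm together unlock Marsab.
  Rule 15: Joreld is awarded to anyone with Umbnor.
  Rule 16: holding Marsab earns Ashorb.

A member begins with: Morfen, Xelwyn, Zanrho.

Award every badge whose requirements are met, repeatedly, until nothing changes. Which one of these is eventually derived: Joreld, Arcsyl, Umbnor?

With Morfen and Xelwyn, Raxpyr is earned (Rule 13).
With Xelwyn and Raxpyr, Talelm is earned (Rule 12).
With Talelm, Nexzan is earned (Rule 4).
With Nexzan and Morfen, Umbrho is earned (Rule 1).
With Umbrho, Xelwyn, and Talelm, Marsab is earned (Rule 14).
With Marsab, Ashorb is earned (Rule 16).
With Ashorb, Arcsyl is earned (Rule 5).
Joreld would need Umbnor (Rule 15), but Umbnor is never earned. Umbnor would need Arcfal (Rule 2), but Arcfal is never earned.

Arcsyl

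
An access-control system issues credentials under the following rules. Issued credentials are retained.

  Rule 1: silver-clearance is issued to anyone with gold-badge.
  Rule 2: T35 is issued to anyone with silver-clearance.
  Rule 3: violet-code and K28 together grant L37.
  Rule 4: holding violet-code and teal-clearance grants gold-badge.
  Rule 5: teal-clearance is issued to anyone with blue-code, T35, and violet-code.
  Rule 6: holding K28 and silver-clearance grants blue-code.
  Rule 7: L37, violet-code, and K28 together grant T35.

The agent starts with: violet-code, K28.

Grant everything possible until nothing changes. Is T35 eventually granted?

Holding violet-code and K28 grants L37 (Rule 3).
Holding L37, violet-code, and K28 grants T35 (Rule 7).

Yes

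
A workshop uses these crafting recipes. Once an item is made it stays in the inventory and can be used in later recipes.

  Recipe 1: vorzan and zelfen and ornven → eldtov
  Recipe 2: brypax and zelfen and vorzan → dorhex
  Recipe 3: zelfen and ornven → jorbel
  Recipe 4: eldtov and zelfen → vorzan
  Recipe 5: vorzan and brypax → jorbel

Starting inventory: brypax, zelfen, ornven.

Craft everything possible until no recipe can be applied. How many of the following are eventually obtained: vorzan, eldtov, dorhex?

vorzan would need eldtov and zelfen (Recipe 4), but eldtov is never obtained.
eldtov would need vorzan, zelfen, and ornven (Recipe 1), but vorzan is never obtained.
dorhex would need brypax, zelfen, and vorzan (Recipe 2), but vorzan is never obtained.
None of the 3 are reached.

0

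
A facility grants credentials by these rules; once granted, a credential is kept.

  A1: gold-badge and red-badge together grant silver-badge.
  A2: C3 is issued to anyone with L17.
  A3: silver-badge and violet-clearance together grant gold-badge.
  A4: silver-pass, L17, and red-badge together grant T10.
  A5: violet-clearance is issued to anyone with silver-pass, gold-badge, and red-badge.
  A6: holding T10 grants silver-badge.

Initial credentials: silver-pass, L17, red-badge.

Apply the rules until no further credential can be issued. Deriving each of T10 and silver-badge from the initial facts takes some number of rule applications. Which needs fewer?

T10: Holding silver-pass, L17, and red-badge grants T10 (A4). [1 rule application]
silver-badge: Holding silver-pass, L17, and red-badge grants T10 (A4). Holding T10 grants silver-badge (A6). [2 rule applications]
T10 needs fewer.

T10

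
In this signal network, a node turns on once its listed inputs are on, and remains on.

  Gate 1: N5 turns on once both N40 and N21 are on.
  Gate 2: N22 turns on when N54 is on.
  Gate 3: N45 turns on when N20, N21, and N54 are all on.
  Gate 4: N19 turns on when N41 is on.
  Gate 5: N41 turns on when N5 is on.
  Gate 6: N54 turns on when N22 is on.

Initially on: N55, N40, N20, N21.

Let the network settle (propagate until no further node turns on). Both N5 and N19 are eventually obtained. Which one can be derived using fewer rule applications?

N5

N5: Gate 1: N40 and N21 on → N5 on. [1 rule application]
N19: Gate 1: N40 and N21 on → N5 on. Gate 5: N5 on → N41 on. N41 is on, so N19 turns on (Gate 4). [3 rule applications]
N5 needs fewer.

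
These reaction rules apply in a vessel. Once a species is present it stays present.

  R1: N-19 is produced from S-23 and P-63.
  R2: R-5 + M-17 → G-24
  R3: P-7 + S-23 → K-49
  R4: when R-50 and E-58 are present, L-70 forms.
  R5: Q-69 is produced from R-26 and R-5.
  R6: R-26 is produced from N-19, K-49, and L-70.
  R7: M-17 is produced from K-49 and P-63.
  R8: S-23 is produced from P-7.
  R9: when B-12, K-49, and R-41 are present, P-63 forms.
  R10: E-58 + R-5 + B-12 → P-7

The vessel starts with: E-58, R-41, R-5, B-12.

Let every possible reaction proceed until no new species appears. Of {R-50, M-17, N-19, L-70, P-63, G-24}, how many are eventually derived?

4

E-58, R-5, and B-12 present → P-7 forms (R10).
P-7 present → S-23 forms (R8).
P-7 and S-23 present → K-49 forms (R3).
B-12, K-49, and R-41 present → P-63 forms (R9).
K-49 and P-63 present → M-17 forms (R7).
S-23 and P-63 present → N-19 forms (R1).
R-5 and M-17 present → G-24 forms (R2).
No rule produces R-50, and it is not given.
M-17: reached.
N-19: reached.
L-70 would need R-50 and E-58 (R4), but R-50 never forms.
P-63: reached.
G-24: reached.
Reached: M-17, N-19, P-63, and G-24 — 4 of the 6.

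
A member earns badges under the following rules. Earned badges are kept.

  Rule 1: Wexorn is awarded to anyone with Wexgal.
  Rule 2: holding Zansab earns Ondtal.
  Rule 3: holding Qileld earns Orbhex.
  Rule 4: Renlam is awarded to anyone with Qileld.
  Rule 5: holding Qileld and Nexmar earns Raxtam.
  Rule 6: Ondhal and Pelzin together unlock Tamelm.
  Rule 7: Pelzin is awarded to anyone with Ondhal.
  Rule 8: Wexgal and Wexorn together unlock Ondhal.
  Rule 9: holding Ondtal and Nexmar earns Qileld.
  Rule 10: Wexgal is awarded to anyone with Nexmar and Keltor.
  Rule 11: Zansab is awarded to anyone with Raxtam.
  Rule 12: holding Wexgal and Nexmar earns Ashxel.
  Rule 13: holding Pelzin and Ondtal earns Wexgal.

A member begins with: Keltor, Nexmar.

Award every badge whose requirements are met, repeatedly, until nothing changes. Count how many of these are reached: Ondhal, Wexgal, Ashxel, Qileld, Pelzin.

With Nexmar and Keltor, Wexgal is earned (Rule 10).
With Wexgal and Nexmar, Ashxel is earned (Rule 12).
With Wexgal, Wexorn is earned (Rule 1).
With Wexgal and Wexorn, Ondhal is earned (Rule 8).
With Ondhal, Pelzin is earned (Rule 7).
Ondhal: reached.
Wexgal: reached.
Ashxel: reached.
Qileld would need Ondtal and Nexmar (Rule 9), but Ondtal is never earned.
Pelzin: reached.
Reached: Ondhal, Wexgal, Ashxel, and Pelzin — 4 of the 5.

4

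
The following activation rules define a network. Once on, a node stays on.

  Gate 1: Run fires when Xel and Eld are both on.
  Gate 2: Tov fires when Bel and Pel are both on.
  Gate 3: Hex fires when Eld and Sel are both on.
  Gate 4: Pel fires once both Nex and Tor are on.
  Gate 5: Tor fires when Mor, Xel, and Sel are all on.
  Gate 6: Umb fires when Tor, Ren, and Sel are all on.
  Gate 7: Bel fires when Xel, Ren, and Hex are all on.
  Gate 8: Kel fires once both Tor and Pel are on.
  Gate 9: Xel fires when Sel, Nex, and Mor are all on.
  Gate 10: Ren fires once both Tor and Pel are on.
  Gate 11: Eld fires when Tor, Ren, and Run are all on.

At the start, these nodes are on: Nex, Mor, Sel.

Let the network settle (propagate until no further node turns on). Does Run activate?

Run would need Xel and Eld (Gate 1), but Eld never turns on.

No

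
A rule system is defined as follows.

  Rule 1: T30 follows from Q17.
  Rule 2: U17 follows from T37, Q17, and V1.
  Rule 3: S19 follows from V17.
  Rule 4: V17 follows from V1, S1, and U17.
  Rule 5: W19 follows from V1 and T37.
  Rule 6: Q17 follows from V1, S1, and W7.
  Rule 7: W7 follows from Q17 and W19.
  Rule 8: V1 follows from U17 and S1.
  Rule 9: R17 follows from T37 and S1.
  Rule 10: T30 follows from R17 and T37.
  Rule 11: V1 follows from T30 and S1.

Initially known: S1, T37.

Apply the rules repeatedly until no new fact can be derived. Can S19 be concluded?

No

S19 would need V17 (Rule 3), but V17 is never established.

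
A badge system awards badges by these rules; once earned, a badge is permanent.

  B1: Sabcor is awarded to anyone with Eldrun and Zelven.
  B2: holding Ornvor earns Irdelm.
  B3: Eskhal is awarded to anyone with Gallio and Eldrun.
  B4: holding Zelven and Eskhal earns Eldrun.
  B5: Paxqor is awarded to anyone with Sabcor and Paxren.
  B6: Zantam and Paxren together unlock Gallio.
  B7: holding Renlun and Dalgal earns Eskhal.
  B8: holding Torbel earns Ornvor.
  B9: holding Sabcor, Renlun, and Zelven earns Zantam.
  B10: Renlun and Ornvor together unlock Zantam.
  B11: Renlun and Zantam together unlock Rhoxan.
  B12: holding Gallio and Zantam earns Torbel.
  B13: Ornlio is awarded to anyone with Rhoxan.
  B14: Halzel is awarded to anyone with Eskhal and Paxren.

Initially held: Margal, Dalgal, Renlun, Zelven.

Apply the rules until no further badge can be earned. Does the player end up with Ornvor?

No

Ornvor would need Torbel (B8), but Torbel is never earned.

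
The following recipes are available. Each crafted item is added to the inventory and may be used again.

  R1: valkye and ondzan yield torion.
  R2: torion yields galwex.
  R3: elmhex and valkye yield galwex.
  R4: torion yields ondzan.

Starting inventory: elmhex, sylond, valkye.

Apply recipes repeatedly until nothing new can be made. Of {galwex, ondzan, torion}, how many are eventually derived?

Using R3, elmhex and valkye make galwex.
galwex: reached.
ondzan would need torion (R4), but torion is never obtained.
torion would need valkye and ondzan (R1), but ondzan is never obtained.
Reached: galwex — 1 of the 3.

1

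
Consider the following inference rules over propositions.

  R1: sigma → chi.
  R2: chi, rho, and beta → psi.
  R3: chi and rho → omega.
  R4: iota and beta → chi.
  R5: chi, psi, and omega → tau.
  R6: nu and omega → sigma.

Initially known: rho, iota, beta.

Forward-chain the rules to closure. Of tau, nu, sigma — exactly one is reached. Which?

tau

iota and beta hold, so chi follows (R4).
From chi, rho, and beta, R2 gives psi.
From chi and rho, R3 gives omega.
chi, psi, and omega hold, so tau follows (R5).
No rule produces nu, and it is not given. sigma would need nu and omega (R6), but nu is never established.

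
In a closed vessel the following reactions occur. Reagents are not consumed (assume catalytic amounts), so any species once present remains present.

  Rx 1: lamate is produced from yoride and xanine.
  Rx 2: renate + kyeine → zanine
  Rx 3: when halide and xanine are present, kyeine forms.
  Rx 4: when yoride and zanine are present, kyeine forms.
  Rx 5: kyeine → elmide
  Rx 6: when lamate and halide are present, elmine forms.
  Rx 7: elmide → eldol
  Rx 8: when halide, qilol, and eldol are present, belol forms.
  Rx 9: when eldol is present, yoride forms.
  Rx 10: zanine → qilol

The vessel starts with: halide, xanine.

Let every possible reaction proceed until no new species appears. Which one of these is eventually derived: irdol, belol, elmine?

halide and xanine present → kyeine forms (Rx 3).
kyeine present → elmide forms (Rx 5).
elmide present → eldol forms (Rx 7).
eldol present → yoride forms (Rx 9).
yoride and xanine present → lamate forms (Rx 1).
lamate and halide present → elmine forms (Rx 6).
belol would need halide, qilol, and eldol (Rx 8), but qilol never forms. No rule produces irdol, and it is not given.

elmine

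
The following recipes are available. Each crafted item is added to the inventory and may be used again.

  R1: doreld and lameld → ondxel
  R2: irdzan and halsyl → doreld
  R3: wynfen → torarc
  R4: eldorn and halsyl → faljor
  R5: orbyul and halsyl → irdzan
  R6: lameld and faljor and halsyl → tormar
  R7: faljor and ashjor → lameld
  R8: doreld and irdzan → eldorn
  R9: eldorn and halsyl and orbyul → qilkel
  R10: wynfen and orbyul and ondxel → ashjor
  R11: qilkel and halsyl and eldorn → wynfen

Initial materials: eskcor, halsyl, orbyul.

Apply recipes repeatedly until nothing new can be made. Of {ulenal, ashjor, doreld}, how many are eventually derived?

Using R5, orbyul and halsyl make irdzan.
irdzan and halsyl → doreld (R2).
No rule produces ulenal, and it is not given.
ashjor would need wynfen, orbyul, and ondxel (R10), but ondxel is never obtained.
doreld: reached.
Reached: doreld — 1 of the 3.

1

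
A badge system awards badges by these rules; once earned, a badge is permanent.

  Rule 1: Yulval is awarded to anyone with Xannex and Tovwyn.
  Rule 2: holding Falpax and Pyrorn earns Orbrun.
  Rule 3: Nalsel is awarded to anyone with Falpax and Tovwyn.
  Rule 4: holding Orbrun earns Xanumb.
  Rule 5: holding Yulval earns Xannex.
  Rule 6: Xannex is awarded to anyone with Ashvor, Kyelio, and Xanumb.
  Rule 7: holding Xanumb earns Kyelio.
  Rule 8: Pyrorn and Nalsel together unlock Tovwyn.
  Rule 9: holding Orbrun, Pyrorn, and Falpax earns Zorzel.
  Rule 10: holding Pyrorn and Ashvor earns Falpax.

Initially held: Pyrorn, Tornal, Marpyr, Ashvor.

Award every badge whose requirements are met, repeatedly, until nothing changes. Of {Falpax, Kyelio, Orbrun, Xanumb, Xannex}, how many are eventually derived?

5

With Pyrorn and Ashvor, Falpax is earned (Rule 10).
With Falpax and Pyrorn, Orbrun is earned (Rule 2).
With Orbrun, Xanumb is earned (Rule 4).
With Xanumb, Kyelio is earned (Rule 7).
With Ashvor, Kyelio, and Xanumb, Xannex is earned (Rule 6).
Falpax: reached.
Kyelio: reached.
Orbrun: reached.
Xanumb: reached.
Xannex: reached.
All 5 are reached.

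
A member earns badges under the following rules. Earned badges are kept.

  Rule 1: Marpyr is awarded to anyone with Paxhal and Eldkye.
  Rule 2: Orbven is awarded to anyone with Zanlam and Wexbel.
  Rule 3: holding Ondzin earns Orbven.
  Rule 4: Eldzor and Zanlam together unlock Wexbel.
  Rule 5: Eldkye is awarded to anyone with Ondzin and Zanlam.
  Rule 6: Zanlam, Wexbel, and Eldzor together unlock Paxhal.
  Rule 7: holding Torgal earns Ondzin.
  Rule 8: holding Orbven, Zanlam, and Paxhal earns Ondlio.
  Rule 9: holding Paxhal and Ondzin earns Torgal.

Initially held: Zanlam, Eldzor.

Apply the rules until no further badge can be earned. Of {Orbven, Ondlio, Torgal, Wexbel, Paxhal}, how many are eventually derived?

4

With Eldzor and Zanlam, Wexbel is earned (Rule 4).
With Zanlam, Wexbel, and Eldzor, Paxhal is earned (Rule 6).
With Zanlam and Wexbel, Orbven is earned (Rule 2).
With Orbven, Zanlam, and Paxhal, Ondlio is earned (Rule 8).
Orbven: reached.
Ondlio: reached.
Torgal would need Paxhal and Ondzin (Rule 9), but Ondzin is never earned.
Wexbel: reached.
Paxhal: reached.
Reached: Orbven, Ondlio, Wexbel, and Paxhal — 4 of the 5.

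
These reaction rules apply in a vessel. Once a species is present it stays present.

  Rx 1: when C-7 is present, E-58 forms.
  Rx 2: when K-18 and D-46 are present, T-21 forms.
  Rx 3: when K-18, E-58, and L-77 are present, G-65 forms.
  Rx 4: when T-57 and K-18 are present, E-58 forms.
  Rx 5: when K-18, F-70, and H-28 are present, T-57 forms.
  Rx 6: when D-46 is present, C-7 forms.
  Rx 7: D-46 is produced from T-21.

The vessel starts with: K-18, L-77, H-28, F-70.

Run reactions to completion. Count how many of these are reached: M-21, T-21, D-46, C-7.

No rule produces M-21, and it is not given.
T-21 would need K-18 and D-46 (Rx 2), but D-46 never forms.
D-46 would need T-21 (Rx 7), but T-21 never forms.
C-7 would need D-46 (Rx 6), but D-46 never forms.
None of the 4 are reached.

0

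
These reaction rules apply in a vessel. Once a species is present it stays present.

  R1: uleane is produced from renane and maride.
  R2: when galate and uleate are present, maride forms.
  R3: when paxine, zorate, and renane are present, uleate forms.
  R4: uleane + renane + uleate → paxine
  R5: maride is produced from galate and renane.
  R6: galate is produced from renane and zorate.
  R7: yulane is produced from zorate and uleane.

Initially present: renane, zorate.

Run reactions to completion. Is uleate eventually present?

uleate would need paxine, zorate, and renane (R3), but paxine never forms.

No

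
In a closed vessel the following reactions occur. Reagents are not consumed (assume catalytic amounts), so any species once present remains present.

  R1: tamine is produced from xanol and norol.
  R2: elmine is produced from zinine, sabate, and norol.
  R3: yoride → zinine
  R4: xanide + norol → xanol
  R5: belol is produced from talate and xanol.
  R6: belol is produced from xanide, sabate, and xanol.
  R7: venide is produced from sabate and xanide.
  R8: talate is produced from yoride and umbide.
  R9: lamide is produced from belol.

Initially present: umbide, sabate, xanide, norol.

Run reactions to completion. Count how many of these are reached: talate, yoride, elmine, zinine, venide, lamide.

2

xanide and norol present → xanol forms (R4).
sabate and xanide present → venide forms (R7).
xanide, sabate, and xanol present → belol forms (R6).
belol present → lamide forms (R9).
talate would need yoride and umbide (R8), but yoride never forms.
No rule produces yoride, and it is not given.
elmine would need zinine, sabate, and norol (R2), but zinine never forms.
zinine would need yoride (R3), but yoride never forms.
venide: reached.
lamide: reached.
Reached: venide and lamide — 2 of the 6.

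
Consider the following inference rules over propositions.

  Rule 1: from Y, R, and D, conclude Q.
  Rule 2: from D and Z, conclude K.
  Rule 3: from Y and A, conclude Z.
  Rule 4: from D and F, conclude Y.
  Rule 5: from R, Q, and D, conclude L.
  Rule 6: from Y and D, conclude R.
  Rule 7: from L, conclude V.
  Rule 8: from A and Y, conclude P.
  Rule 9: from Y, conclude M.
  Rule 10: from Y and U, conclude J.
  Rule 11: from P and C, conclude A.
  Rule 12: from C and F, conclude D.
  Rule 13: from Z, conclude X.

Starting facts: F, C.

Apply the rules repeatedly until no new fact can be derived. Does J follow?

No

J would need Y and U (Rule 10), but U is never established.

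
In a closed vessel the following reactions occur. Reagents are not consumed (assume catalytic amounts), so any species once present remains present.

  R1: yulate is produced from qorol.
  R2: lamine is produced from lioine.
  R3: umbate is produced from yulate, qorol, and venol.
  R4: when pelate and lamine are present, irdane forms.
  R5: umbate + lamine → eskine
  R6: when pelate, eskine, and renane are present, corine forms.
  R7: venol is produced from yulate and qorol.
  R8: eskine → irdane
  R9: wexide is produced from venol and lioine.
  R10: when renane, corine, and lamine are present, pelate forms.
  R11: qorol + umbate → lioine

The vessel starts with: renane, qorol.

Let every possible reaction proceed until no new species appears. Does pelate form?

No

pelate would need renane, corine, and lamine (R10), but corine never forms.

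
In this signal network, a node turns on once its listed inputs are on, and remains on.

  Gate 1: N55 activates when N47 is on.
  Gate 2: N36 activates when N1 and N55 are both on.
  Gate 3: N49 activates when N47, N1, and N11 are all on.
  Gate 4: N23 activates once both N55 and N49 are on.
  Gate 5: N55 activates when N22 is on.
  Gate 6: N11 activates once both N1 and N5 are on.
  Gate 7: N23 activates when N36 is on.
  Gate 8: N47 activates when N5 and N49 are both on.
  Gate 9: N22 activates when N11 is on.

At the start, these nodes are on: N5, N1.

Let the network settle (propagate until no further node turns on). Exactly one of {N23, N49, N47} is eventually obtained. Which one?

N23

Gate 6: N1 and N5 on → N11 on.
N11 is on, so N22 activates (Gate 9).
Gate 5: N22 on → N55 on.
N1 and N55 are on, so N36 activates (Gate 2).
N36 is on, so N23 activates (Gate 7).
N49 would need N47, N1, and N11 (Gate 3), but N47 never turns on. N47 would need N5 and N49 (Gate 8), but N49 never turns on.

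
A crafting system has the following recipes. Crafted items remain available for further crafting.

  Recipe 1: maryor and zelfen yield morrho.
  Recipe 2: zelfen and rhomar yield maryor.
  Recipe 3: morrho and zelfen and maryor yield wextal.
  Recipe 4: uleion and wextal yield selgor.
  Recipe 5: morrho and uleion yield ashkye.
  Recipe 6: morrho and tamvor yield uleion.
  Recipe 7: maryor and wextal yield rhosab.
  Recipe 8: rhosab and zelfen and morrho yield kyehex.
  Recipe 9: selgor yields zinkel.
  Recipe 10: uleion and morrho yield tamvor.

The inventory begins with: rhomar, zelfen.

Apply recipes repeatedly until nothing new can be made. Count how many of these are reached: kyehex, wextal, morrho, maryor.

4

Using Recipe 2, zelfen and rhomar make maryor.
Using Recipe 1, maryor and zelfen make morrho.
Using Recipe 3, morrho, zelfen, and maryor make wextal.
Using Recipe 7, maryor and wextal make rhosab.
rhosab and zelfen and morrho → kyehex (Recipe 8).
kyehex: reached.
wextal: reached.
morrho: reached.
maryor: reached.
All 4 are reached.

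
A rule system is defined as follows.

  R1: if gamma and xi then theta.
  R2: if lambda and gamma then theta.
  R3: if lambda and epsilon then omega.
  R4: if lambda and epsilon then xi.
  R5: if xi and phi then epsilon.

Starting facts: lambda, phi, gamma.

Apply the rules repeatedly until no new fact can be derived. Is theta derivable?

Yes

lambda and gamma hold, so theta follows (R2).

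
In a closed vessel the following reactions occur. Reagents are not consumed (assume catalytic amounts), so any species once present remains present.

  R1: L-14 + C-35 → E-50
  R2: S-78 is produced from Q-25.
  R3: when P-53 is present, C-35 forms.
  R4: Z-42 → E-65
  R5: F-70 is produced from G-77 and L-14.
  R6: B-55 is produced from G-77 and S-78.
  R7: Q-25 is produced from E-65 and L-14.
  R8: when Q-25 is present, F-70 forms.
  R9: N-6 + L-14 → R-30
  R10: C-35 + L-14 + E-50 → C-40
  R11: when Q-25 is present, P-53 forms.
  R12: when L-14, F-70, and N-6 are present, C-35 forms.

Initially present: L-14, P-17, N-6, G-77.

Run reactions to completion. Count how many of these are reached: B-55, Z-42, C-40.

1

G-77 and L-14 present → F-70 forms (R5).
L-14, F-70, and N-6 present → C-35 forms (R12).
L-14 and C-35 present → E-50 forms (R1).
C-35, L-14, and E-50 present → C-40 forms (R10).
B-55 would need G-77 and S-78 (R6), but S-78 never forms.
No rule produces Z-42, and it is not given.
C-40: reached.
Reached: C-40 — 1 of the 3.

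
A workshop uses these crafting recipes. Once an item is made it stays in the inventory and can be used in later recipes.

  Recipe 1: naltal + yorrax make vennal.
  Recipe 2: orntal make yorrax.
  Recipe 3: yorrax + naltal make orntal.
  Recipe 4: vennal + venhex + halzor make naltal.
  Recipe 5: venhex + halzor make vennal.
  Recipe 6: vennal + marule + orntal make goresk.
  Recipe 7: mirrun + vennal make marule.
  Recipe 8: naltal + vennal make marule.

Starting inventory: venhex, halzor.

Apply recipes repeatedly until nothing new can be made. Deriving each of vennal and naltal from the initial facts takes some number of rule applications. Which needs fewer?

vennal: venhex + halzor → vennal (Recipe 5). [1 rule application]
naltal: venhex + halzor → vennal (Recipe 5). Using Recipe 4, vennal, venhex, and halzor make naltal. [2 rule applications]
vennal needs fewer.

vennal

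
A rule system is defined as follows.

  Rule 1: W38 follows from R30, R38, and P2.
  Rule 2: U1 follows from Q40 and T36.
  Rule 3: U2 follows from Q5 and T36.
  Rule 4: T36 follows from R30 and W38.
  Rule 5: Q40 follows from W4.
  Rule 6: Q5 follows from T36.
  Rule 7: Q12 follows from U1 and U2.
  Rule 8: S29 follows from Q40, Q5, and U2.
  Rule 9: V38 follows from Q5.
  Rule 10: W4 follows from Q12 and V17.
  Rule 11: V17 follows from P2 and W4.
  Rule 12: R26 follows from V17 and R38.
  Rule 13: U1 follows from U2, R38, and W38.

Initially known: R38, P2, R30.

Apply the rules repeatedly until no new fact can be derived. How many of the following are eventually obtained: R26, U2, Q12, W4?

From R30, R38, and P2, Rule 1 gives W38.
From R30 and W38, Rule 4 gives T36.
T36 holds, so Q5 follows (Rule 6).
From Q5 and T36, Rule 3 gives U2.
From U2, R38, and W38, Rule 13 gives U1.
From U1 and U2, Rule 7 gives Q12.
R26 would need V17 and R38 (Rule 12), but V17 is never established.
U2: reached.
Q12: reached.
W4 would need Q12 and V17 (Rule 10), but V17 is never established.
Reached: U2 and Q12 — 2 of the 4.

2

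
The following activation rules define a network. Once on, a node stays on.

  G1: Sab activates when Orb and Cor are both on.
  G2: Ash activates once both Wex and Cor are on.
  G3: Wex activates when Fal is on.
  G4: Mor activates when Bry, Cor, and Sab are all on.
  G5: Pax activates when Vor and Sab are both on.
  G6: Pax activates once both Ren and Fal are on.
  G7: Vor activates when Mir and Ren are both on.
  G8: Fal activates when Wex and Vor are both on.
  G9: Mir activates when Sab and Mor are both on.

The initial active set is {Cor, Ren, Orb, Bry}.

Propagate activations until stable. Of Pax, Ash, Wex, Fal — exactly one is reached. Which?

Pax

G1: Orb and Cor on → Sab on.
G4: Bry, Cor, and Sab on → Mor on.
G9: Sab and Mor on → Mir on.
Mir and Ren are on, so Vor activates (G7).
Vor and Sab are on, so Pax activates (G5).
Ash would need Wex and Cor (G2), but Wex never turns on. Wex would need Fal (G3), but Fal never turns on. Fal would need Wex and Vor (G8), but Wex never turns on.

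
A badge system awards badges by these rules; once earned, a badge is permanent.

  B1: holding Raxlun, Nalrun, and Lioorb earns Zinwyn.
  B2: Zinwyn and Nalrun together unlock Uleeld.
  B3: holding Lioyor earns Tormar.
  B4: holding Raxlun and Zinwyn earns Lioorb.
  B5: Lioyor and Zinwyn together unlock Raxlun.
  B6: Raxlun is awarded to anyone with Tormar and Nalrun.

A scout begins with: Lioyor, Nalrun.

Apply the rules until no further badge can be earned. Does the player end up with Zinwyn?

Zinwyn would need Raxlun, Nalrun, and Lioorb (B1), but Lioorb is never earned.

No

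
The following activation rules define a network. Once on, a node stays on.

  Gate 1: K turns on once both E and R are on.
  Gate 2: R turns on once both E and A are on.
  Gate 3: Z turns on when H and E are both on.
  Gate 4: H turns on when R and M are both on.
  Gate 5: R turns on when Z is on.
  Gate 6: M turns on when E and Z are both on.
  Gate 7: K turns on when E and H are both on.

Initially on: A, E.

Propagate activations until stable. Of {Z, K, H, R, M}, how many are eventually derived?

E and A are on, so R turns on (Gate 2).
Gate 1: E and R on → K on.
Z would need H and E (Gate 3), but H never turns on.
K: reached.
H would need R and M (Gate 4), but M never turns on.
R: reached.
M would need E and Z (Gate 6), but Z never turns on.
Reached: K and R — 2 of the 5.

2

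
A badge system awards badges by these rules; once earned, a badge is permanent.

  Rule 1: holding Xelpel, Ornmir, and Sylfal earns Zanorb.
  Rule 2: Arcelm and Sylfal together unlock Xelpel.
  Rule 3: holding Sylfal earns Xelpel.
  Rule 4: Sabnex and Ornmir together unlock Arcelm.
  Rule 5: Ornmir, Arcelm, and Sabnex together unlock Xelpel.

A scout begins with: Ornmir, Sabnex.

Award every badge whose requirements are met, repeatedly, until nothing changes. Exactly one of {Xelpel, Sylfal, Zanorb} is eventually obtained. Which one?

With Sabnex and Ornmir, Arcelm is earned (Rule 4).
With Ornmir, Arcelm, and Sabnex, Xelpel is earned (Rule 5).
No rule produces Sylfal, and it is not given. Zanorb would need Xelpel, Ornmir, and Sylfal (Rule 1), but Sylfal is never earned.

Xelpel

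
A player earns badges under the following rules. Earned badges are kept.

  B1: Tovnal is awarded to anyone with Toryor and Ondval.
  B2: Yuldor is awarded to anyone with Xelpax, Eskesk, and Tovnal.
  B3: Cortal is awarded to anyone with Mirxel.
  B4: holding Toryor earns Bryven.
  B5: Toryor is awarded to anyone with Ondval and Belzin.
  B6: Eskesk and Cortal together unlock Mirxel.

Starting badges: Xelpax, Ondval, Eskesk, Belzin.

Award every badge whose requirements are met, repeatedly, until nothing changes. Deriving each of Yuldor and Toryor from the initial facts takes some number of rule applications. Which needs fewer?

Toryor: With Ondval and Belzin, Toryor is earned (B5). [1 rule application]
Yuldor: With Ondval and Belzin, Toryor is earned (B5). With Toryor and Ondval, Tovnal is earned (B1). With Xelpax, Eskesk, and Tovnal, Yuldor is earned (B2). [3 rule applications]
Toryor needs fewer.

Toryor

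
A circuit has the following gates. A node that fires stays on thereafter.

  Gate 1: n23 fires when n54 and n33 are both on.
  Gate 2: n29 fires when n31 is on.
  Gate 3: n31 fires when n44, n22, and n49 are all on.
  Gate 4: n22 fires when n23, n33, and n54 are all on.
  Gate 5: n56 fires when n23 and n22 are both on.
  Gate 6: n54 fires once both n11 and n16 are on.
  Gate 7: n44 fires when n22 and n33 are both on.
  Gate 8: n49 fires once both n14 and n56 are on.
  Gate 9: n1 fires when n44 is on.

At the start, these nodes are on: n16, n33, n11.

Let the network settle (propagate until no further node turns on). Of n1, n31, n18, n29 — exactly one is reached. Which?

n1

Gate 6: n11 and n16 on → n54 on.
Gate 1: n54 and n33 on → n23 on.
Gate 4: n23, n33, and n54 on → n22 on.
Gate 7: n22 and n33 on → n44 on.
Gate 9: n44 on → n1 on.
n31 would need n44, n22, and n49 (Gate 3), but n49 never turns on. n29 would need n31 (Gate 2), but n31 never turns on. No rule produces n18, and it is not given.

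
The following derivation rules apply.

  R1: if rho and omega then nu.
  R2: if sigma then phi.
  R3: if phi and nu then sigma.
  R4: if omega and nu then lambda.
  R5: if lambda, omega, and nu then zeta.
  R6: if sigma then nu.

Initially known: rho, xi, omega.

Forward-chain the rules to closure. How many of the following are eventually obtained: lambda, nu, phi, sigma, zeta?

3

From rho and omega, R1 gives nu.
From omega and nu, R4 gives lambda.
lambda, omega, and nu hold, so zeta follows (R5).
lambda: reached.
nu: reached.
phi would need sigma (R2), but sigma is never established.
sigma would need phi and nu (R3), but phi is never established.
zeta: reached.
Reached: lambda, nu, and zeta — 3 of the 5.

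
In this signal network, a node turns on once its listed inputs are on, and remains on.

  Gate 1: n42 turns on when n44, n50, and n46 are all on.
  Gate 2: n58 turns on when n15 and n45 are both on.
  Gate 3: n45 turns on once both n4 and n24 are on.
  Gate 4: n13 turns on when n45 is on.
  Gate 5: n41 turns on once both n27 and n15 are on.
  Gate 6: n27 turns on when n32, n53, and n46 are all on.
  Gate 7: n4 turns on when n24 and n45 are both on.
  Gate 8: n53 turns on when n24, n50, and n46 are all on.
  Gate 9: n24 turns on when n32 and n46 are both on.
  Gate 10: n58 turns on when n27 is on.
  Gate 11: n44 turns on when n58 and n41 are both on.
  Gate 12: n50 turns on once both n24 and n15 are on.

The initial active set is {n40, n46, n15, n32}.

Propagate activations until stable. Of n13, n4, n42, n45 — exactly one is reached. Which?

n42

Gate 9: n32 and n46 on → n24 on.
n24 and n15 are on, so n50 turns on (Gate 12).
Gate 8: n24, n50, and n46 on → n53 on.
Gate 6: n32, n53, and n46 on → n27 on.
Gate 10: n27 on → n58 on.
Gate 5: n27 and n15 on → n41 on.
Gate 11: n58 and n41 on → n44 on.
Gate 1: n44, n50, and n46 on → n42 on.
n13 would need n45 (Gate 4), but n45 never turns on. n45 would need n4 and n24 (Gate 3), but n4 never turns on. n4 would need n24 and n45 (Gate 7), but n45 never turns on.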